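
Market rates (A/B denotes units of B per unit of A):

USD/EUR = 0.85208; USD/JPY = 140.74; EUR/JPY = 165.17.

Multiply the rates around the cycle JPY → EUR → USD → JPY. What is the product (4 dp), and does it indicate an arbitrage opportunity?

Around JPY → EUR → USD → JPY: 1 ÷ 165.17 ÷ 0.85208 × 140.74 = 1.000014
Product ≈ 1 (deviation 0.001%, within rounding noise).

1.0000 (no arbitrage)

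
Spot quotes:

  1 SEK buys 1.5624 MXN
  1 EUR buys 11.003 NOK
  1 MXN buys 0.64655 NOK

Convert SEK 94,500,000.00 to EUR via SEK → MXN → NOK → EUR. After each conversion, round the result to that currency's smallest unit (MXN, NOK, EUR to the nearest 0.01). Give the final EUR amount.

EUR 8,675,910.07

SEK 94,500,000.00 × 1.5624 = MXN 147,646,800.00
MXN 147,646,800.00 × 0.64655 = NOK 95,461,038.54
NOK 95,461,038.54 ÷ 11.003 = EUR 8,675,910.07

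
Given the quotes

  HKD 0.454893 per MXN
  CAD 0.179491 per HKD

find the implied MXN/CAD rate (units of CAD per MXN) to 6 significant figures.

MXN/CAD = 0.0816492

1 MXN × 0.454893 = 0.454893 HKD
0.454893 HKD × 0.179491 = 0.0816492 CAD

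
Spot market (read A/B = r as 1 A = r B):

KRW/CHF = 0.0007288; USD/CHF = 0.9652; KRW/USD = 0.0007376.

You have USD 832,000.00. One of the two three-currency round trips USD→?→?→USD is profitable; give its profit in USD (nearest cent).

Profitable loop is USD → KRW → CHF → USD:
USD 832,000.00 ÷ 0.0007376 = KRW 1,127,982,646
KRW 1,127,982,646 × 0.0007288 = CHF 822,073.75
CHF 822,073.75 ÷ 0.9652 = USD 851,713.38
Profit = USD 851,713.38 − USD 832,000.00

Profit: USD 19,713.38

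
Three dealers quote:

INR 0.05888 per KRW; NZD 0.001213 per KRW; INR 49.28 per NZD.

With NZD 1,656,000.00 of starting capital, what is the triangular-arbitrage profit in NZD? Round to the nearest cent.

Profit: NZD 25,218.00

Profitable loop is NZD → INR → KRW → NZD:
NZD 1,656,000.00 × 49.28 = INR 81,607,680.00
INR 81,607,680.00 ÷ 0.05888 = KRW 1,386,000,000
KRW 1,386,000,000 × 0.001213 = NZD 1,681,218.00
Profit = NZD 1,681,218.00 − NZD 1,656,000.00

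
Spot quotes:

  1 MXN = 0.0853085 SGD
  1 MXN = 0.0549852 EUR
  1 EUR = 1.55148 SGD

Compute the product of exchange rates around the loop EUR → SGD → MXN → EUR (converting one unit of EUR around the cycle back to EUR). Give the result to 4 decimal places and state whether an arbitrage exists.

Around EUR → SGD → MXN → EUR: 1 × 1.55148 ÷ 0.0853085 × 0.0549852 = 0.999999
Product ≈ 1 (deviation 0.000%, within rounding noise).

1.0000 (no arbitrage)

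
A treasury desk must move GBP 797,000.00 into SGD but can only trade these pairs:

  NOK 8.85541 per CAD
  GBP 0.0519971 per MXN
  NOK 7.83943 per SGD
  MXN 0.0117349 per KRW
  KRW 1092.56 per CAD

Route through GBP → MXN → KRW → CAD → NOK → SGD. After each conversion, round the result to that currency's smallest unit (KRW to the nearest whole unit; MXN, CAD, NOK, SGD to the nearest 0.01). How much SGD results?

SGD 1,350,450.58

GBP 797,000.00 ÷ 0.0519971 = MXN 15,327,777.90
MXN 15,327,777.90 ÷ 0.0117349 = KRW 1,306,170,304
KRW 1,306,170,304 ÷ 1092.56 = CAD 1,195,513.57
CAD 1,195,513.57 × 8.85541 = NOK 10,586,762.82
NOK 10,586,762.82 ÷ 7.83943 = SGD 1,350,450.58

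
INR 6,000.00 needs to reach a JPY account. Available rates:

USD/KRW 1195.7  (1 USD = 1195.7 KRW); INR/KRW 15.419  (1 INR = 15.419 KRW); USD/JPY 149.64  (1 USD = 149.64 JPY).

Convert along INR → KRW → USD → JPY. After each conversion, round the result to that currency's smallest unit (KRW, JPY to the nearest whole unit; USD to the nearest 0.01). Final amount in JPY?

JPY 11,578

INR 6,000.00 × 15.419 = KRW 92,514
KRW 92,514 ÷ 1195.7 = USD 77.37
USD 77.37 × 149.64 = JPY 11,578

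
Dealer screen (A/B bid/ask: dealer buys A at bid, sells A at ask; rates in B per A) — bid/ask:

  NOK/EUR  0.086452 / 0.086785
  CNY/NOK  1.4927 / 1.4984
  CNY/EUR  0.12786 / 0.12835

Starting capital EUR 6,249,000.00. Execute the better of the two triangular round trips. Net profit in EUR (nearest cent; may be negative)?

Net profit: EUR 33,930.12

Best loop EUR → CNY → NOK → EUR:
EUR 6,249,000.00 ÷ 0.12835 (buy CNY at ask) = CNY 48,687,183.48
CNY 48,687,183.48 × 1.4927 (sell CNY at bid) = NOK 72,675,358.78
NOK 72,675,358.78 × 0.086452 (sell NOK at bid) = EUR 6,282,930.12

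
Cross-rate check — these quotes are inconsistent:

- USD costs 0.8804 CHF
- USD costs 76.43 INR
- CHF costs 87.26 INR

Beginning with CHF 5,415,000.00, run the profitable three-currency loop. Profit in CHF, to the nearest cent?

Profitable loop is CHF → INR → USD → CHF:
CHF 5,415,000.00 × 87.26 = INR 472,512,900.00
INR 472,512,900.00 ÷ 76.43 = USD 6,182,296.22
USD 6,182,296.22 × 0.8804 = CHF 5,442,893.59
Profit = CHF 5,442,893.59 − CHF 5,415,000.00

Profit: CHF 27,893.59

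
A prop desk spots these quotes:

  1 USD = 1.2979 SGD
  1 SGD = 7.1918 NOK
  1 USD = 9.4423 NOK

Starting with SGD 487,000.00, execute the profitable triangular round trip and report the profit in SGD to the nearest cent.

Profit: SGD 5,638.02

Profitable loop is SGD → USD → NOK → SGD:
SGD 487,000.00 ÷ 1.2979 = USD 375,221.51
USD 375,221.51 × 9.4423 = NOK 3,542,954.08
NOK 3,542,954.08 ÷ 7.1918 = SGD 492,638.02
Profit = SGD 492,638.02 − SGD 487,000.00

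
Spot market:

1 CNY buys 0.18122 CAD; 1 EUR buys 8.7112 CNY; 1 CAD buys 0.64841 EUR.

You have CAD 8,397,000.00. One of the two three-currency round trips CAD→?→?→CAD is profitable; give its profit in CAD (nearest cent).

Profit: CAD 198,239.22

Profitable loop is CAD → EUR → CNY → CAD:
CAD 8,397,000.00 × 0.64841 = EUR 5,444,698.77
EUR 5,444,698.77 × 8.7112 = CNY 47,429,859.93
CNY 47,429,859.93 × 0.18122 = CAD 8,595,239.22
Profit = CAD 8,595,239.22 − CAD 8,397,000.00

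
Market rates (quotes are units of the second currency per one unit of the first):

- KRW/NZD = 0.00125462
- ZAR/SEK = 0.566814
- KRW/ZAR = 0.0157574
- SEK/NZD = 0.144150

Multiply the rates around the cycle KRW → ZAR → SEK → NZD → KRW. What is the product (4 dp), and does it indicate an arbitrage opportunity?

1.0262 (arbitrage exists)

Around KRW → ZAR → SEK → NZD → KRW: 1 × 0.0157574 × 0.566814 × 0.144150 ÷ 0.00125462 = 1.026190
Product > 1; profitable direction is KRW → ZAR → SEK → NZD → KRW.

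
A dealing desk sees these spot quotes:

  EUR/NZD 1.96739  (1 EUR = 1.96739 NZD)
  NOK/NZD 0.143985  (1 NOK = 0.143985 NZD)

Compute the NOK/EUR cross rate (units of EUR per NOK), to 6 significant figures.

NOK/EUR = 0.0731858

1 NOK × 0.143985 = 0.143985 NZD
0.143985 NZD ÷ 1.96739 = 0.0731858 EUR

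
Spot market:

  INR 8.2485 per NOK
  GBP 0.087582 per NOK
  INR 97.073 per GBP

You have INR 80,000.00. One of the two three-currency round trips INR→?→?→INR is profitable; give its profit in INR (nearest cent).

Profitable loop is INR → NOK → GBP → INR:
INR 80,000.00 ÷ 8.2485 = NOK 9,698.73
NOK 9,698.73 × 0.087582 = GBP 849.43
GBP 849.43 × 97.073 = INR 82,457.15
Profit = INR 82,457.15 − INR 80,000.00

Profit: INR 2,457.15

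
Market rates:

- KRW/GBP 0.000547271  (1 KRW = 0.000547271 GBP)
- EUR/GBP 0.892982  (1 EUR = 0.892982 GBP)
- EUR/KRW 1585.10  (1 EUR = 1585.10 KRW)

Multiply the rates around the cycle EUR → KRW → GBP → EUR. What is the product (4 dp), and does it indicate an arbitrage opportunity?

0.9714 (arbitrage exists)

Around EUR → KRW → GBP → EUR: 1 × 1585.10 × 0.000547271 ÷ 0.892982 = 0.971441
Product < 1; profitable direction is EUR → GBP → KRW → EUR.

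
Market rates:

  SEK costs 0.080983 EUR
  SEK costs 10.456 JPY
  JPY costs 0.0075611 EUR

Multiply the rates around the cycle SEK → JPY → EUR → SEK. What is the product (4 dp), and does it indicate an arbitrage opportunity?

Around SEK → JPY → EUR → SEK: 1 × 10.456 × 0.0075611 ÷ 0.080983 = 0.976240
Product < 1; profitable direction is SEK → EUR → JPY → SEK.

0.9762 (arbitrage exists)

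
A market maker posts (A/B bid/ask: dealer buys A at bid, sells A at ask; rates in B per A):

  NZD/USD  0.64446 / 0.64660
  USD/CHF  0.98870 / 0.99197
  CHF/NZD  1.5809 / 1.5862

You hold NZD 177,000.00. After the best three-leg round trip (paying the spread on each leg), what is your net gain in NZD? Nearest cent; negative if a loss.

Best loop NZD → USD → CHF → NZD:
NZD 177,000.00 × 0.64446 (sell NZD at bid) = USD 114,069.42
USD 114,069.42 × 0.98870 (sell USD at bid) = CHF 112,780.44
CHF 112,780.44 × 1.5809 (sell CHF at bid) = NZD 178,294.59

Net profit: NZD 1,294.59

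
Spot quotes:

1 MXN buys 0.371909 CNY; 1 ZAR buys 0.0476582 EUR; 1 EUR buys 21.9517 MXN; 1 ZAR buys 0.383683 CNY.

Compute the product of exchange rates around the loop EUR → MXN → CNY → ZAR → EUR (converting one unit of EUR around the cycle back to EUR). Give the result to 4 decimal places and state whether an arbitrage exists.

1.0141 (arbitrage exists)

Around EUR → MXN → CNY → ZAR → EUR: 1 × 21.9517 × 0.371909 ÷ 0.383683 × 0.0476582 = 1.014075
Product > 1; profitable direction is EUR → MXN → CNY → ZAR → EUR.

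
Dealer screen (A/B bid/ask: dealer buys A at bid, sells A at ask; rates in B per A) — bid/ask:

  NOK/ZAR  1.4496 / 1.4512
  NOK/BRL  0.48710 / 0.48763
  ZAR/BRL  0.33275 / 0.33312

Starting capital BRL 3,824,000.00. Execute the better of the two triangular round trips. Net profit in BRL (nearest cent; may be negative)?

Best loop BRL → ZAR → NOK → BRL:
BRL 3,824,000.00 ÷ 0.33312 (buy ZAR at ask) = ZAR 11,479,346.78
ZAR 11,479,346.78 ÷ 1.4512 (buy NOK at ask) = NOK 7,910,244.47
NOK 7,910,244.47 × 0.48710 (sell NOK at bid) = BRL 3,853,080.08

Net profit: BRL 29,080.08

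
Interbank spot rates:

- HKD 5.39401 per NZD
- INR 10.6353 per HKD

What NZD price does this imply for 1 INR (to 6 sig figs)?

1 INR ÷ 10.6353 = 0.0940265 HKD
0.0940265 HKD ÷ 5.39401 = 0.0174317 NZD

INR/NZD = 0.0174317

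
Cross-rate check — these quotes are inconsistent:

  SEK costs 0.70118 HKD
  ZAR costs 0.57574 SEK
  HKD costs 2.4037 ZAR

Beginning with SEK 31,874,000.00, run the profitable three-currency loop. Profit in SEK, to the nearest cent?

Profitable loop is SEK → ZAR → HKD → SEK:
SEK 31,874,000.00 ÷ 0.57574 = ZAR 55,361,795.25
ZAR 55,361,795.25 ÷ 2.4037 = HKD 23,031,907.17
HKD 23,031,907.17 ÷ 0.70118 = SEK 32,847,353.27
Profit = SEK 32,847,353.27 − SEK 31,874,000.00

Profit: SEK 973,353.27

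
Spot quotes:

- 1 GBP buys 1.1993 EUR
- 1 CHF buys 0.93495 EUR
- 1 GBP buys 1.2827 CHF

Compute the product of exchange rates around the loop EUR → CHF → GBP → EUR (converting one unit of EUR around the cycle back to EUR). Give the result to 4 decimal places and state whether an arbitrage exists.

Around EUR → CHF → GBP → EUR: 1 ÷ 0.93495 ÷ 1.2827 × 1.1993 = 1.000033
Product ≈ 1 (deviation 0.003%, within rounding noise).

1.0000 (no arbitrage)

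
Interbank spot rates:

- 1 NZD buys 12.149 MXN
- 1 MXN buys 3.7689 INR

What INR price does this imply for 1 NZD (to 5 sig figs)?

NZD/INR = 45.788

1 NZD × 12.149 = 12.149 MXN
12.149 MXN × 3.7689 = 45.7884 INR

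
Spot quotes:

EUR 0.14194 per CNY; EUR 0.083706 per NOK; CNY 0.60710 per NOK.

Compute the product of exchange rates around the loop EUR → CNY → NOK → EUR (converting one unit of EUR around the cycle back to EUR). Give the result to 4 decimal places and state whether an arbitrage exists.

Around EUR → CNY → NOK → EUR: 1 ÷ 0.14194 ÷ 0.60710 × 0.083706 = 0.971385
Product < 1; profitable direction is EUR → NOK → CNY → EUR.

0.9714 (arbitrage exists)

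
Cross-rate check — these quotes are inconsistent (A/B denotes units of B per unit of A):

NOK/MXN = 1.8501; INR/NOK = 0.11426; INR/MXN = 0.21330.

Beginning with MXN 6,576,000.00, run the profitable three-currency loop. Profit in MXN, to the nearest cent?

Profitable loop is MXN → NOK → INR → MXN:
MXN 6,576,000.00 ÷ 1.8501 = NOK 3,554,402.46
NOK 3,554,402.46 ÷ 0.11426 = INR 31,108,020.87
INR 31,108,020.87 × 0.21330 = MXN 6,635,340.85
Profit = MXN 6,635,340.85 − MXN 6,576,000.00

Profit: MXN 59,340.85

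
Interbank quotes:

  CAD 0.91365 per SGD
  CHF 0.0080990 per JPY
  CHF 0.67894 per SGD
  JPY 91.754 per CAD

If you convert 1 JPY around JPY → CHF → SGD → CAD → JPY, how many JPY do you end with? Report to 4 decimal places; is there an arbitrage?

1.0000 (no arbitrage)

Around JPY → CHF → SGD → CAD → JPY: 1 × 0.0080990 ÷ 0.67894 × 0.91365 × 91.754 = 1.000011
Product ≈ 1 (deviation 0.001%, within rounding noise).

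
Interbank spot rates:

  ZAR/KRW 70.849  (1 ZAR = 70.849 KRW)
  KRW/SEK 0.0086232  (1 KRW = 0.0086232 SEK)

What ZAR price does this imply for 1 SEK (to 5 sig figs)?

1 SEK ÷ 0.0086232 = 115.966 KRW
115.966 KRW ÷ 70.849 = 1.63681 ZAR

SEK/ZAR = 1.6368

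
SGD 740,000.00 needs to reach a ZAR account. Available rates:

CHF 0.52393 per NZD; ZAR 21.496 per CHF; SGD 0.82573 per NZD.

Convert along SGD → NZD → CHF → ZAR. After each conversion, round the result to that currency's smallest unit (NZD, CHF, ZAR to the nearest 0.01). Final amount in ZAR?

SGD 740,000.00 ÷ 0.82573 = NZD 896,176.72
NZD 896,176.72 × 0.52393 = CHF 469,533.87
CHF 469,533.87 × 21.496 = ZAR 10,093,100.07

ZAR 10,093,100.07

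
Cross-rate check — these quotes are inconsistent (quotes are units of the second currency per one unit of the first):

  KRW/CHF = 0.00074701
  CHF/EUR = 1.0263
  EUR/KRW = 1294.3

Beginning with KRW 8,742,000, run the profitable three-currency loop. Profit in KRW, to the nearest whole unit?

Profit: KRW 67,984

Profitable loop is KRW → EUR → CHF → KRW:
KRW 8,742,000 ÷ 1294.3 = EUR 6,754.23
EUR 6,754.23 ÷ 1.0263 = CHF 6,581.15
CHF 6,581.15 ÷ 0.00074701 = KRW 8,809,984
Profit = KRW 8,809,984 − KRW 8,742,000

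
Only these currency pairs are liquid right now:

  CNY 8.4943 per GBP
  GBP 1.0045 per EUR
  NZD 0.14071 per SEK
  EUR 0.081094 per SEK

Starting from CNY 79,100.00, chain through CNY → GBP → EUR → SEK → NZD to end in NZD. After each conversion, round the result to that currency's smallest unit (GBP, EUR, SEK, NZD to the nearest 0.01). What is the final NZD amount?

NZD 16,085.52

CNY 79,100.00 ÷ 8.4943 = GBP 9,312.13
GBP 9,312.13 ÷ 1.0045 = EUR 9,270.41
EUR 9,270.41 ÷ 0.081094 = SEK 114,316.84
SEK 114,316.84 × 0.14071 = NZD 16,085.52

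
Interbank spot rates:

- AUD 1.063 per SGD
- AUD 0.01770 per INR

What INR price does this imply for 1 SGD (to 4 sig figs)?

SGD/INR = 60.06

1 SGD × 1.063 = 1.063 AUD
1.063 AUD ÷ 0.01770 = 60.0565 INR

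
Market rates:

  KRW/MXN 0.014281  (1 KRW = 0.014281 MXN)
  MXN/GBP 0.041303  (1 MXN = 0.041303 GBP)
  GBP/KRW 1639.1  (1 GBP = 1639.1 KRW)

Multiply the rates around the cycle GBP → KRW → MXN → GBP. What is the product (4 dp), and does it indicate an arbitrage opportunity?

Around GBP → KRW → MXN → GBP: 1 × 1639.1 × 0.014281 × 0.041303 = 0.966820
Product < 1; profitable direction is GBP → MXN → KRW → GBP.

0.9668 (arbitrage exists)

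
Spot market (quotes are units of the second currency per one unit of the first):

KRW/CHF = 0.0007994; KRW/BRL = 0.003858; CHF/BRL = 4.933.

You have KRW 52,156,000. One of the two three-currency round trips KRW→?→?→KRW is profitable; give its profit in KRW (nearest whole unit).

Profitable loop is KRW → CHF → BRL → KRW:
KRW 52,156,000 × 0.0007994 = CHF 41,693.51
CHF 41,693.51 × 4.933 = BRL 205,674.07
BRL 205,674.07 ÷ 0.003858 = KRW 53,311,059
Profit = KRW 53,311,059 − KRW 52,156,000

Profit: KRW 1,155,059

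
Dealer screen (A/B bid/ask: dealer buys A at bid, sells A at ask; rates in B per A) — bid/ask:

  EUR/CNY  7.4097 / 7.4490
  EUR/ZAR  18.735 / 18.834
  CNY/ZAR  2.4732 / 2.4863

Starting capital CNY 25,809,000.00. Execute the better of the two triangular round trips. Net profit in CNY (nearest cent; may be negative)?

Best loop CNY → EUR → ZAR → CNY:
CNY 25,809,000.00 ÷ 7.4490 (buy EUR at ask) = EUR 3,464,760.37
EUR 3,464,760.37 × 18.735 (sell EUR at bid) = ZAR 64,912,285.54
ZAR 64,912,285.54 ÷ 2.4863 (buy CNY at ask) = CNY 26,107,985.98

Net profit: CNY 298,985.98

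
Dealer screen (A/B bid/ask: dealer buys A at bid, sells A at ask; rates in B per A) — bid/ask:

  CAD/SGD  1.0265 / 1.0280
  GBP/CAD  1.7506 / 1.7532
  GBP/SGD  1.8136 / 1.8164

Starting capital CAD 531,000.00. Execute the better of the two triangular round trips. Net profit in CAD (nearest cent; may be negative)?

Best loop CAD → GBP → SGD → CAD:
CAD 531,000.00 ÷ 1.7532 (buy GBP at ask) = GBP 302,874.74
GBP 302,874.74 × 1.8136 (sell GBP at bid) = SGD 549,293.63
SGD 549,293.63 ÷ 1.0280 (buy CAD at ask) = CAD 534,332.33

Net profit: CAD 3,332.33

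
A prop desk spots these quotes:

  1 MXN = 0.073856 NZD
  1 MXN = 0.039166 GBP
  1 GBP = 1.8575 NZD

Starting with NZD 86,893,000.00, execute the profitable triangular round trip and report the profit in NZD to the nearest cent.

Profit: NZD 1,319,987.88

Profitable loop is NZD → GBP → MXN → NZD:
NZD 86,893,000.00 ÷ 1.8575 = GBP 46,779,542.40
GBP 46,779,542.40 ÷ 0.039166 = MXN 1,194,391,625.28
MXN 1,194,391,625.28 × 0.073856 = NZD 88,212,987.88
Profit = NZD 88,212,987.88 − NZD 86,893,000.00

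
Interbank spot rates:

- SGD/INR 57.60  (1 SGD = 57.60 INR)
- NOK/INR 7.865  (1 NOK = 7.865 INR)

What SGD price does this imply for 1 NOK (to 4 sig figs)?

1 NOK × 7.865 = 7.865 INR
7.865 INR ÷ 57.60 = 0.136545 SGD

NOK/SGD = 0.1365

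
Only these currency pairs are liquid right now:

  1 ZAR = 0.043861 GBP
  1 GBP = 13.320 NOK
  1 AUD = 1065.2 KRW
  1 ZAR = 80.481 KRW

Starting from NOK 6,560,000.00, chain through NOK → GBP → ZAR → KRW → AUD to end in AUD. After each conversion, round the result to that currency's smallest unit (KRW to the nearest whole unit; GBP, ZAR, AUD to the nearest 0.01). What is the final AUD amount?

AUD 848,366.07

NOK 6,560,000.00 ÷ 13.320 = GBP 492,492.49
GBP 492,492.49 ÷ 0.043861 = ZAR 11,228,482.93
ZAR 11,228,482.93 × 80.481 = KRW 903,679,535
KRW 903,679,535 ÷ 1065.2 = AUD 848,366.07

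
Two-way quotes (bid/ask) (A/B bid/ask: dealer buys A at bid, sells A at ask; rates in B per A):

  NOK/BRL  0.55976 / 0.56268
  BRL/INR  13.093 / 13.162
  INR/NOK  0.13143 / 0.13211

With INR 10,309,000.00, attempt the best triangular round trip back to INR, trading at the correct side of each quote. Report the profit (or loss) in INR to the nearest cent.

Best loop INR → BRL → NOK → INR:
INR 10,309,000.00 ÷ 13.162 (buy BRL at ask) = BRL 783,239.63
BRL 783,239.63 ÷ 0.56268 (buy NOK at ask) = NOK 1,391,980.57
NOK 1,391,980.57 ÷ 0.13211 (buy INR at ask) = INR 10,536,526.94

Net profit: INR 227,526.94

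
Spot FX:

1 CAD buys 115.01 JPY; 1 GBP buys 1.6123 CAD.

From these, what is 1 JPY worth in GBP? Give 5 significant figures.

1 JPY ÷ 115.01 = 0.0086949 CAD
0.0086949 CAD ÷ 1.6123 = 0.00539285 GBP

JPY/GBP = 0.0053929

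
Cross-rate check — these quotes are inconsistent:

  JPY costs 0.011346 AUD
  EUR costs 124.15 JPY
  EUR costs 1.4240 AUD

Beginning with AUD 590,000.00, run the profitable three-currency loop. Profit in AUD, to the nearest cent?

Profit: AUD 6,447.88

Profitable loop is AUD → JPY → EUR → AUD:
AUD 590,000.00 ÷ 0.011346 = JPY 52,000,705
JPY 52,000,705 ÷ 124.15 = EUR 418,853.85
EUR 418,853.85 × 1.4240 = AUD 596,447.88
Profit = AUD 596,447.88 − AUD 590,000.00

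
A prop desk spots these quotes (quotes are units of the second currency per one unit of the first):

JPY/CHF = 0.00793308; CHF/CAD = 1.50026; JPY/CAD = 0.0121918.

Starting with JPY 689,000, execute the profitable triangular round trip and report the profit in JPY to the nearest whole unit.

Profitable loop is JPY → CAD → CHF → JPY:
JPY 689,000 × 0.0121918 = CAD 8,400.15
CAD 8,400.15 ÷ 1.50026 = CHF 5,599.13
CHF 5,599.13 ÷ 0.00793308 = JPY 705,795
Profit = JPY 705,795 − JPY 689,000

Profit: JPY 16,795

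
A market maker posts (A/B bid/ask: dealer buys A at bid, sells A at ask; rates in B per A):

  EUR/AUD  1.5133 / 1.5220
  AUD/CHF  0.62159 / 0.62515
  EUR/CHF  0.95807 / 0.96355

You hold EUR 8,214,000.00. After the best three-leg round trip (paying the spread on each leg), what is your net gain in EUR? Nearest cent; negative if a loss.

Net profit: EUR 56,905.37

Best loop EUR → CHF → AUD → EUR:
EUR 8,214,000.00 × 0.95807 (sell EUR at bid) = CHF 7,869,586.98
CHF 7,869,586.98 ÷ 0.62515 (buy AUD at ask) = AUD 12,588,317.97
AUD 12,588,317.97 ÷ 1.5220 (buy EUR at ask) = EUR 8,270,905.37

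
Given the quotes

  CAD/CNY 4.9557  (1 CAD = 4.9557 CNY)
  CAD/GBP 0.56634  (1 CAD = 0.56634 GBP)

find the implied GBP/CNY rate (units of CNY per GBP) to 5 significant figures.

GBP/CNY = 8.7504

1 GBP ÷ 0.56634 = 1.76572 CAD
1.76572 CAD × 4.9557 = 8.7504 CNY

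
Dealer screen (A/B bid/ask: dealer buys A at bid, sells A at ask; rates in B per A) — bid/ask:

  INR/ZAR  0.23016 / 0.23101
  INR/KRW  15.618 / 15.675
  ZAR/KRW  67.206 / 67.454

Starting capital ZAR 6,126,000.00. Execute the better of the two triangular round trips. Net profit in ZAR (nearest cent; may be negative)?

Net profit: ZAR 13,937.11

Best loop ZAR → INR → KRW → ZAR:
ZAR 6,126,000.00 ÷ 0.23101 (buy INR at ask) = INR 26,518,332.54
INR 26,518,332.54 × 15.618 (sell INR at bid) = KRW 414,163,318
KRW 414,163,318 ÷ 67.454 (buy ZAR at ask) = ZAR 6,139,937.11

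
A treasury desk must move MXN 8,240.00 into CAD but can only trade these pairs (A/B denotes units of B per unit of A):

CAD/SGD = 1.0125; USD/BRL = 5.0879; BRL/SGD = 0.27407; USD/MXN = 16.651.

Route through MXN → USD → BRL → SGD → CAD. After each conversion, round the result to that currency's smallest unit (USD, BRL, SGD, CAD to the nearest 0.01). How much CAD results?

MXN 8,240.00 ÷ 16.651 = USD 494.87
USD 494.87 × 5.0879 = BRL 2,517.85
BRL 2,517.85 × 0.27407 = SGD 690.07
SGD 690.07 ÷ 1.0125 = CAD 681.55

CAD 681.55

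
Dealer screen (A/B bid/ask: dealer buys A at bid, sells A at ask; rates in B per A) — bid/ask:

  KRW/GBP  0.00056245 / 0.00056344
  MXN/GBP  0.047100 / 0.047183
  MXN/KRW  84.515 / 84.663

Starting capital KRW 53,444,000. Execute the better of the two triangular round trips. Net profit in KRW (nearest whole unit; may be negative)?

Net profit: KRW 399,232

Best loop KRW → GBP → MXN → KRW:
KRW 53,444,000 × 0.00056245 (sell KRW at bid) = GBP 30,059.58
GBP 30,059.58 ÷ 0.047183 (buy MXN at ask) = MXN 637,084.92
MXN 637,084.92 × 84.515 (sell MXN at bid) = KRW 53,843,232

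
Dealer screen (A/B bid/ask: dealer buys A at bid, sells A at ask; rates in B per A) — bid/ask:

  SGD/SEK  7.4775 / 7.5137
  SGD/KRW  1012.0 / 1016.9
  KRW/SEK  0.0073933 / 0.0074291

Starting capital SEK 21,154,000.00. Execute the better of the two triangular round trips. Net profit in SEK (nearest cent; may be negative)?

Best loop SEK → SGD → KRW → SEK:
SEK 21,154,000.00 ÷ 7.5137 (buy SGD at ask) = SGD 2,815,390.55
SGD 2,815,390.55 × 1012.0 (sell SGD at bid) = KRW 2,849,175,240
KRW 2,849,175,240 × 0.0073933 (sell KRW at bid) = SEK 21,064,807.30

Net result: SEK -89,192.70 (no profitable arbitrage after spreads)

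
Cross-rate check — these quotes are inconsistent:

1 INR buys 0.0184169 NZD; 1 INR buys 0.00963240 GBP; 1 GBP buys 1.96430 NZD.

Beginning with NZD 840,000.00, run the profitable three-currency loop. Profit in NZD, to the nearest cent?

Profitable loop is NZD → INR → GBP → NZD:
NZD 840,000.00 ÷ 0.0184169 = INR 45,610,281.86
INR 45,610,281.86 × 0.00963240 = GBP 439,336.48
GBP 439,336.48 × 1.96430 = NZD 862,988.65
Profit = NZD 862,988.65 − NZD 840,000.00

Profit: NZD 22,988.65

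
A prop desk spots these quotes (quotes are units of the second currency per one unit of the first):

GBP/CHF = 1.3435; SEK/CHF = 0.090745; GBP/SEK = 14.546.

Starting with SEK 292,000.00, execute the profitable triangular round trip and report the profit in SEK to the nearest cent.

Profitable loop is SEK → GBP → CHF → SEK:
SEK 292,000.00 ÷ 14.546 = GBP 20,074.25
GBP 20,074.25 × 1.3435 = CHF 26,969.75
CHF 26,969.75 ÷ 0.090745 = SEK 297,203.72
Profit = SEK 297,203.72 − SEK 292,000.00

Profit: SEK 5,203.72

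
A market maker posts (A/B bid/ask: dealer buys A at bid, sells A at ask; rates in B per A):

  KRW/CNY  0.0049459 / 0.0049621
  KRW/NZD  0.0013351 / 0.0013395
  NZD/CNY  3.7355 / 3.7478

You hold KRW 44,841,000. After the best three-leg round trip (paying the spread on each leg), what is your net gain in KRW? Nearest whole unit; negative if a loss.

Best loop KRW → NZD → CNY → KRW:
KRW 44,841,000 × 0.0013351 (sell KRW at bid) = NZD 59,867.22
NZD 59,867.22 × 3.7355 (sell NZD at bid) = CNY 223,634.00
CNY 223,634.00 ÷ 0.0049621 (buy KRW at ask) = KRW 45,068,418

Net profit: KRW 227,418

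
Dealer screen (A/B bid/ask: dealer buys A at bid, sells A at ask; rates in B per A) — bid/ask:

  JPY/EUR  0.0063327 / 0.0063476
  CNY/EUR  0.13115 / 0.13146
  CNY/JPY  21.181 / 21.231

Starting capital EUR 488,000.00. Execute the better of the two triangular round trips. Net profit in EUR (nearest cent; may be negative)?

Best loop EUR → CNY → JPY → EUR:
EUR 488,000.00 ÷ 0.13146 (buy CNY at ask) = CNY 3,712,155.79
CNY 3,712,155.79 × 21.181 (sell CNY at bid) = JPY 78,627,172
JPY 78,627,172 × 0.0063327 (sell JPY at bid) = EUR 497,922.29

Net profit: EUR 9,922.29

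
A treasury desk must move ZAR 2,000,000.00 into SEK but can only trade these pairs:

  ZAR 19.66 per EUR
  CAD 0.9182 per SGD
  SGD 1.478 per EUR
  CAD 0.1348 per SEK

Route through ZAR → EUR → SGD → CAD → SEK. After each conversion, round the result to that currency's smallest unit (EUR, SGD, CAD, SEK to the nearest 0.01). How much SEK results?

SEK 1,024,161.20

ZAR 2,000,000.00 ÷ 19.66 = EUR 101,729.40
EUR 101,729.40 × 1.478 = SGD 150,356.05
SGD 150,356.05 × 0.9182 = CAD 138,056.93
CAD 138,056.93 ÷ 0.1348 = SEK 1,024,161.20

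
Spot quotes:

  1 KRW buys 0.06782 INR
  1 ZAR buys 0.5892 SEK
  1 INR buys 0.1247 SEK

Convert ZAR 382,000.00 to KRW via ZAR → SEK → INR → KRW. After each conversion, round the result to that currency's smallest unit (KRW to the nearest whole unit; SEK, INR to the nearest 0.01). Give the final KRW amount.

ZAR 382,000.00 × 0.5892 = SEK 225,074.40
SEK 225,074.40 ÷ 0.1247 = INR 1,804,927.02
INR 1,804,927.02 ÷ 0.06782 = KRW 26,613,492

KRW 26,613,492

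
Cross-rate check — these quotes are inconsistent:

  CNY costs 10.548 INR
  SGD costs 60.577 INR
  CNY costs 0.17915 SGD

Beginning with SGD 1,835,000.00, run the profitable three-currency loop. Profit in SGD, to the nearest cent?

Profitable loop is SGD → INR → CNY → SGD:
SGD 1,835,000.00 × 60.577 = INR 111,158,795.00
INR 111,158,795.00 ÷ 10.548 = CNY 10,538,376.47
CNY 10,538,376.47 × 0.17915 = SGD 1,887,950.14
Profit = SGD 1,887,950.14 − SGD 1,835,000.00

Profit: SGD 52,950.14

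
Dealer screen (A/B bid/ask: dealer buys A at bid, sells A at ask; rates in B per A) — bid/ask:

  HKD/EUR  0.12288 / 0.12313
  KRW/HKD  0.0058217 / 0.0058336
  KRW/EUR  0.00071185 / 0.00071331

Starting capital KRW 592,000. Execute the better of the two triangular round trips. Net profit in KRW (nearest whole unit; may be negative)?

Net profit: KRW 1,710

Best loop KRW → HKD → EUR → KRW:
KRW 592,000 × 0.0058217 (sell KRW at bid) = HKD 3,446.45
HKD 3,446.45 × 0.12288 (sell HKD at bid) = EUR 423.50
EUR 423.50 ÷ 0.00071331 (buy KRW at ask) = KRW 593,710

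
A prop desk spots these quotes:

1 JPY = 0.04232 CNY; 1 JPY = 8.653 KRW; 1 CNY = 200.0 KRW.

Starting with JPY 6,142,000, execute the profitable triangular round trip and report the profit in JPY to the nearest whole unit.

Profit: JPY 137,150

Profitable loop is JPY → KRW → CNY → JPY:
JPY 6,142,000 × 8.653 = KRW 53,146,726
KRW 53,146,726 ÷ 200.0 = CNY 265,733.63
CNY 265,733.63 ÷ 0.04232 = JPY 6,279,150
Profit = JPY 6,279,150 − JPY 6,142,000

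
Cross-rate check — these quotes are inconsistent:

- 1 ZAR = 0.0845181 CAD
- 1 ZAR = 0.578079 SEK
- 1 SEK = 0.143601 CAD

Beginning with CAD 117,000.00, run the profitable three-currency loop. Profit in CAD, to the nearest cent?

Profitable loop is CAD → SEK → ZAR → CAD:
CAD 117,000.00 ÷ 0.143601 = SEK 814,757.56
SEK 814,757.56 ÷ 0.578079 = ZAR 1,409,422.51
ZAR 1,409,422.51 × 0.0845181 = CAD 119,121.71
Profit = CAD 119,121.71 − CAD 117,000.00

Profit: CAD 2,121.71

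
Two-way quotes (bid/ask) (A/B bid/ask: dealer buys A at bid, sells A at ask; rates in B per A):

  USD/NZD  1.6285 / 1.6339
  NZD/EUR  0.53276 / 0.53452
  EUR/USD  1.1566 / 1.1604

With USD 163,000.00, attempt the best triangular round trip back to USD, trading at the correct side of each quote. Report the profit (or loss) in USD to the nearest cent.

Net profit: USD 564.92

Best loop USD → NZD → EUR → USD:
USD 163,000.00 × 1.6285 (sell USD at bid) = NZD 265,445.50
NZD 265,445.50 × 0.53276 (sell NZD at bid) = EUR 141,418.74
EUR 141,418.74 × 1.1566 (sell EUR at bid) = USD 163,564.92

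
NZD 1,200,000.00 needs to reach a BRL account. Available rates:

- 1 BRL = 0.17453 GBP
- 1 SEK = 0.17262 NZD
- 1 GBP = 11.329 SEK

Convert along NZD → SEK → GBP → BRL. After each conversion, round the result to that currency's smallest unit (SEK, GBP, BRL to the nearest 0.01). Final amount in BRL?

BRL 3,515,834.87

NZD 1,200,000.00 ÷ 0.17262 = SEK 6,951,685.78
SEK 6,951,685.78 ÷ 11.329 = GBP 613,618.66
GBP 613,618.66 ÷ 0.17453 = BRL 3,515,834.87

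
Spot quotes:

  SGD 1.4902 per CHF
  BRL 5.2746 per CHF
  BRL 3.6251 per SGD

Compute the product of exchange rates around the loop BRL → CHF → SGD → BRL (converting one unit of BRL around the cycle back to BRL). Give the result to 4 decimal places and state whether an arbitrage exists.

1.0242 (arbitrage exists)

Around BRL → CHF → SGD → BRL: 1 ÷ 5.2746 × 1.4902 × 3.6251 = 1.024177
Product > 1; profitable direction is BRL → CHF → SGD → BRL.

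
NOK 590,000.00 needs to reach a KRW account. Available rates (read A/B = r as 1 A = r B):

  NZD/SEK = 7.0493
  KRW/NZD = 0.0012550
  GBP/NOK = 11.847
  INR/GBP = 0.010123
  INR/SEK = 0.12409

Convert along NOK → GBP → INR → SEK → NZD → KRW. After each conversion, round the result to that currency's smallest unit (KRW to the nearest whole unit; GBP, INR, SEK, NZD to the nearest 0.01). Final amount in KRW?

NOK 590,000.00 ÷ 11.847 = GBP 49,801.64
GBP 49,801.64 ÷ 0.010123 = INR 4,919,652.28
INR 4,919,652.28 × 0.12409 = SEK 610,479.65
SEK 610,479.65 ÷ 7.0493 = NZD 86,601.46
NZD 86,601.46 ÷ 0.0012550 = KRW 69,005,147

KRW 69,005,147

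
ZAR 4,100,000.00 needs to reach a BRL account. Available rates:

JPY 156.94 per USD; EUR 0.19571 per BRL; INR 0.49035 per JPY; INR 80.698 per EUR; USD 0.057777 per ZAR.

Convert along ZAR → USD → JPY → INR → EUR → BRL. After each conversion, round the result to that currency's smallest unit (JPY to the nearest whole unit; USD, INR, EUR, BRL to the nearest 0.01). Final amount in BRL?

ZAR 4,100,000.00 × 0.057777 = USD 236,885.70
USD 236,885.70 × 156.94 = JPY 37,176,842
JPY 37,176,842 × 0.49035 = INR 18,229,664.47
INR 18,229,664.47 ÷ 80.698 = EUR 225,899.83
EUR 225,899.83 ÷ 0.19571 = BRL 1,154,257.98

BRL 1,154,257.98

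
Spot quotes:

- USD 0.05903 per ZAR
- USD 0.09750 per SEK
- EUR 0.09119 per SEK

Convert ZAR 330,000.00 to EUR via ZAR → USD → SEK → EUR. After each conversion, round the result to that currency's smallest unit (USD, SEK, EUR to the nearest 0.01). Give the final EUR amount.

EUR 18,219.20

ZAR 330,000.00 × 0.05903 = USD 19,479.90
USD 19,479.90 ÷ 0.09750 = SEK 199,793.85
SEK 199,793.85 × 0.09119 = EUR 18,219.20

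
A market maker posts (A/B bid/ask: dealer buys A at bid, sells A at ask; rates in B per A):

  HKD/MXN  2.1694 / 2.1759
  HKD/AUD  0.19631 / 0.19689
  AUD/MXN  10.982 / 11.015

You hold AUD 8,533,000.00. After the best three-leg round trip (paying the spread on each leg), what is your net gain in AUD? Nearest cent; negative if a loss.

Net profit: AUD 2,583.61

Best loop AUD → HKD → MXN → AUD:
AUD 8,533,000.00 ÷ 0.19689 (buy HKD at ask) = HKD 43,338,920.21
HKD 43,338,920.21 × 2.1694 (sell HKD at bid) = MXN 94,019,453.50
MXN 94,019,453.50 ÷ 11.015 (buy AUD at ask) = AUD 8,535,583.61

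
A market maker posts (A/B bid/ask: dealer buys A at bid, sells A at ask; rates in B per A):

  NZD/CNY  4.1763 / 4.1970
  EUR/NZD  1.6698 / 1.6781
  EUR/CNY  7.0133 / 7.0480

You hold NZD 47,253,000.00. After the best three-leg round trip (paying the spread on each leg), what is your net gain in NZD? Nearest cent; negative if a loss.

Best loop NZD → EUR → CNY → NZD:
NZD 47,253,000.00 ÷ 1.6781 (buy EUR at ask) = EUR 28,158,631.79
EUR 28,158,631.79 × 7.0133 (sell EUR at bid) = CNY 197,484,932.30
CNY 197,484,932.30 ÷ 4.1970 (buy NZD at ask) = NZD 47,053,831.86

Net result: NZD -199,168.14 (no profitable arbitrage after spreads)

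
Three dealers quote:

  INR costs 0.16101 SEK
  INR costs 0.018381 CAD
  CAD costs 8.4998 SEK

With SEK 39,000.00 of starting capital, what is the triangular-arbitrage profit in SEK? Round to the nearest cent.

Profitable loop is SEK → CAD → INR → SEK:
SEK 39,000.00 ÷ 8.4998 = CAD 4,588.34
CAD 4,588.34 ÷ 0.018381 = INR 249,624.25
INR 249,624.25 × 0.16101 = SEK 40,192.00
Profit = SEK 40,192.00 − SEK 39,000.00

Profit: SEK 1,192.00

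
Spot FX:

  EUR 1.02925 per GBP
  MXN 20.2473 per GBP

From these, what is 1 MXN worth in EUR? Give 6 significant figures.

MXN/EUR = 0.0508339

1 MXN ÷ 20.2473 = 0.0493893 GBP
0.0493893 GBP × 1.02925 = 0.0508339 EUR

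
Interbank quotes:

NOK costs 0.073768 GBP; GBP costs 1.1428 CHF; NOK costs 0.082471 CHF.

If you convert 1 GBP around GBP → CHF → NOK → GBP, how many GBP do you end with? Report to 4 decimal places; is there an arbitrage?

Around GBP → CHF → NOK → GBP: 1 × 1.1428 ÷ 0.082471 × 0.073768 = 1.022203
Product > 1; profitable direction is GBP → CHF → NOK → GBP.

1.0222 (arbitrage exists)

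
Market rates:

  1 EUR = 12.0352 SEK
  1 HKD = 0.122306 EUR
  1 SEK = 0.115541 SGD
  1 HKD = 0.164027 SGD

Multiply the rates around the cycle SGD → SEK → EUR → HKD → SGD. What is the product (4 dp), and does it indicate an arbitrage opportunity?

Around SGD → SEK → EUR → HKD → SGD: 1 ÷ 0.115541 ÷ 12.0352 ÷ 0.122306 × 0.164027 = 0.964447
Product < 1; profitable direction is SGD → HKD → EUR → SEK → SGD.

0.9644 (arbitrage exists)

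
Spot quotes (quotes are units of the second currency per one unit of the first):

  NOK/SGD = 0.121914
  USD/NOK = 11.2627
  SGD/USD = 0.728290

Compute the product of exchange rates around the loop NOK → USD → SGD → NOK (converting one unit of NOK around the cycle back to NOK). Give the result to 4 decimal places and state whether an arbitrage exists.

1.0000 (no arbitrage)

Around NOK → USD → SGD → NOK: 1 ÷ 11.2627 ÷ 0.728290 ÷ 0.121914 = 0.999999
Product ≈ 1 (deviation 0.000%, within rounding noise).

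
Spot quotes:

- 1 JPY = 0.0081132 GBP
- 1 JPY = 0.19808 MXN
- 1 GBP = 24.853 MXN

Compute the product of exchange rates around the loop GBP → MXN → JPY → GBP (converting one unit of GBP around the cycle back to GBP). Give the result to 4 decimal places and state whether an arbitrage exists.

Around GBP → MXN → JPY → GBP: 1 × 24.853 ÷ 0.19808 × 0.0081132 = 1.017959
Product > 1; profitable direction is GBP → MXN → JPY → GBP.

1.0180 (arbitrage exists)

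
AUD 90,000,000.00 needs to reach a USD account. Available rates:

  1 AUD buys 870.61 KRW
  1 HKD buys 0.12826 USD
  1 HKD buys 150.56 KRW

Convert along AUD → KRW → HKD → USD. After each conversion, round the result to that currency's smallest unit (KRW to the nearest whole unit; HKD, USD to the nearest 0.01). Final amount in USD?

AUD 90,000,000.00 × 870.61 = KRW 78,354,900,000
KRW 78,354,900,000 ÷ 150.56 = HKD 520,423,087.14
HKD 520,423,087.14 × 0.12826 = USD 66,749,465.16

USD 66,749,465.16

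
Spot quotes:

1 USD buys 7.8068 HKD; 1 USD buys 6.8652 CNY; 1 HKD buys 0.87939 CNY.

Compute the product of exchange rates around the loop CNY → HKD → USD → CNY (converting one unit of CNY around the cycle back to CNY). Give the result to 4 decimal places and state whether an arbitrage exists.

Around CNY → HKD → USD → CNY: 1 ÷ 0.87939 ÷ 7.8068 × 6.8652 = 0.999997
Product ≈ 1 (deviation 0.000%, within rounding noise).

1.0000 (no arbitrage)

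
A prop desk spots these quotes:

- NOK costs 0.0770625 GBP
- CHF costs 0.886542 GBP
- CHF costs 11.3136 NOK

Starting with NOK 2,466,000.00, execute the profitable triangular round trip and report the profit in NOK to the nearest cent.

Profit: NOK 41,543.49

Profitable loop is NOK → CHF → GBP → NOK:
NOK 2,466,000.00 ÷ 11.3136 = CHF 217,967.76
CHF 217,967.76 × 0.886542 = GBP 193,237.57
GBP 193,237.57 ÷ 0.0770625 = NOK 2,507,543.49
Profit = NOK 2,507,543.49 − NOK 2,466,000.00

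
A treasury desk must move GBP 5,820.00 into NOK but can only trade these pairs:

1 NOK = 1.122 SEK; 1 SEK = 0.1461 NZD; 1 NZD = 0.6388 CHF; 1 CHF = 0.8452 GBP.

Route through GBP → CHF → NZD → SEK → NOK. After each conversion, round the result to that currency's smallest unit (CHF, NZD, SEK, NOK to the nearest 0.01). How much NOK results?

GBP 5,820.00 ÷ 0.8452 = CHF 6,885.94
CHF 6,885.94 ÷ 0.6388 = NZD 10,779.49
NZD 10,779.49 ÷ 0.1461 = SEK 73,781.59
SEK 73,781.59 ÷ 1.122 = NOK 65,758.99

NOK 65,758.99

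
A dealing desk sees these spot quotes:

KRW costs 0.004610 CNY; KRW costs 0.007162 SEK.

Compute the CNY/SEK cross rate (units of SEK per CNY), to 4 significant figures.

1 CNY ÷ 0.004610 = 216.92 KRW
216.92 KRW × 0.007162 = 1.55358 SEK

CNY/SEK = 1.554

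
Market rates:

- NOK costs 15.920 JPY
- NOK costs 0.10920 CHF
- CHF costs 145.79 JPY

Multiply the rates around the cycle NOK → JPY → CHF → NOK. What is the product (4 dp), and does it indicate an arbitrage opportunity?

Around NOK → JPY → CHF → NOK: 1 × 15.920 ÷ 145.79 ÷ 0.10920 = 0.999983
Product ≈ 1 (deviation 0.002%, within rounding noise).

1.0000 (no arbitrage)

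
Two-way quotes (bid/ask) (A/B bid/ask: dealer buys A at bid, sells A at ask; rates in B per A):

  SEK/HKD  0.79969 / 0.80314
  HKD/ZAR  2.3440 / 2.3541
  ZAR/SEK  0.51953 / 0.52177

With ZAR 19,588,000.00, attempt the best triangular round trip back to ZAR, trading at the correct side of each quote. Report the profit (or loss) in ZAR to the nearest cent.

Net profit: ZAR 268,140.02

Best loop ZAR → HKD → SEK → ZAR:
ZAR 19,588,000.00 ÷ 2.3541 (buy HKD at ask) = HKD 8,320,802.01
HKD 8,320,802.01 ÷ 0.80314 (buy SEK at ask) = SEK 10,360,338.18
SEK 10,360,338.18 ÷ 0.52177 (buy ZAR at ask) = ZAR 19,856,140.02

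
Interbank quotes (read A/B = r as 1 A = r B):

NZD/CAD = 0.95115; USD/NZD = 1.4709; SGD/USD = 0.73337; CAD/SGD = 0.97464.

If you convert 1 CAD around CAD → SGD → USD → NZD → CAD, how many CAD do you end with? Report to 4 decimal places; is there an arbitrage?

1.0000 (no arbitrage)

Around CAD → SGD → USD → NZD → CAD: 1 × 0.97464 × 0.73337 × 1.4709 × 0.95115 = 0.999999
Product ≈ 1 (deviation 0.000%, within rounding noise).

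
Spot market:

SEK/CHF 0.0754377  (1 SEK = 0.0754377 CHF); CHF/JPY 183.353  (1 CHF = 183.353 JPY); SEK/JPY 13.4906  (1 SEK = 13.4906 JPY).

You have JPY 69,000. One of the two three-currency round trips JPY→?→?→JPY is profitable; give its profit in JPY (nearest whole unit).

Profit: JPY 1,745

Profitable loop is JPY → SEK → CHF → JPY:
JPY 69,000 ÷ 13.4906 = SEK 5,114.67
SEK 5,114.67 × 0.0754377 = CHF 385.84
CHF 385.84 × 183.353 = JPY 70,745
Profit = JPY 70,745 − JPY 69,000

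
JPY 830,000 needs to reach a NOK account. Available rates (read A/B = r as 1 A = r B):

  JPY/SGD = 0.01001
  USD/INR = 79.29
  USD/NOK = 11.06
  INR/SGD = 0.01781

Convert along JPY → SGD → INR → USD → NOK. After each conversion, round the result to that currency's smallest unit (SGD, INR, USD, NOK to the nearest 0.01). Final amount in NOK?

NOK 65,070.63

JPY 830,000 × 0.01001 = SGD 8,308.30
SGD 8,308.30 ÷ 0.01781 = INR 466,496.35
INR 466,496.35 ÷ 79.29 = USD 5,883.42
USD 5,883.42 × 11.06 = NOK 65,070.63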